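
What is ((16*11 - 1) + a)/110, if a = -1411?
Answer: -618/55 ≈ -11.236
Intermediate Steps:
((16*11 - 1) + a)/110 = ((16*11 - 1) - 1411)/110 = ((176 - 1) - 1411)*(1/110) = (175 - 1411)*(1/110) = -1236*1/110 = -618/55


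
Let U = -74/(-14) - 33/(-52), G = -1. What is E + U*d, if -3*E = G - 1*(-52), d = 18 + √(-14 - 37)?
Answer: 16301/182 + 2155*I*√51/364 ≈ 89.566 + 42.28*I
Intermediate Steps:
U = 2155/364 (U = -74*(-1/14) - 33*(-1/52) = 37/7 + 33/52 = 2155/364 ≈ 5.9203)
d = 18 + I*√51 (d = 18 + √(-51) = 18 + I*√51 ≈ 18.0 + 7.1414*I)
E = -17 (E = -(-1 - 1*(-52))/3 = -(-1 + 52)/3 = -⅓*51 = -17)
E + U*d = -17 + 2155*(18 + I*√51)/364 = -17 + (19395/182 + 2155*I*√51/364) = 16301/182 + 2155*I*√51/364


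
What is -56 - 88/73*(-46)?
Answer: -40/73 ≈ -0.54795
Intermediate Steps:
-56 - 88/73*(-46) = -56 + 4048/73 = -40/73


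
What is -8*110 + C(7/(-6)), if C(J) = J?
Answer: -5287/6 ≈ -881.17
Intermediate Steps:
-8*110 + C(7/(-6)) = -8*110 + 7/(-6) = -880 + 7*(-1/6) = -880 - 7/6 = -5287/6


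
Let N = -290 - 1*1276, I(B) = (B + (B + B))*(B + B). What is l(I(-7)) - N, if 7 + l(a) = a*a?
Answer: 87995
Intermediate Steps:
I(B) = 6*B² (I(B) = (B + 2*B)*(2*B) = (3*B)*(2*B) = 6*B²)
N = -1566 (N = -290 - 1276 = -1566)
l(a) = -7 + a² (l(a) = -7 + a*a = -7 + a²)
l(I(-7)) - N = (-7 + (6*(-7)²)²) - 1*(-1566) = (-7 + (6*49)²) + 1566 = (-7 + 294²) + 1566 = (-7 + 86436) + 1566 = 86429 + 1566 = 87995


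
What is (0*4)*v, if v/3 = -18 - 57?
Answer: 0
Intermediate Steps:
v = -225 (v = 3*(-18 - 57) = 3*(-75) = -225)
(0*4)*v = (0*4)*(-225) = 0*(-225) = 0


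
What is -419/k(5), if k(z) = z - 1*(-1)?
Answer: -419/6 ≈ -69.833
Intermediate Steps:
k(z) = 1 + z (k(z) = z + 1 = 1 + z)
-419/k(5) = -419/(1 + 5) = -419/6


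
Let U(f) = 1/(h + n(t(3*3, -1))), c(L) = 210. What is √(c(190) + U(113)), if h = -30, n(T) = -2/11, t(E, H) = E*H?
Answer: √5785847/166 ≈ 14.490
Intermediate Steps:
n(T) = -2/11 (n(T) = -2*1/11 = -2/11)
U(f) = -11/332 (U(f) = 1/(-30 - 2/11) = 1/(-332/11) = -11/332)
√(c(190) + U(113)) = √(210 - 11/332) = √(69709/332) = √5785847/166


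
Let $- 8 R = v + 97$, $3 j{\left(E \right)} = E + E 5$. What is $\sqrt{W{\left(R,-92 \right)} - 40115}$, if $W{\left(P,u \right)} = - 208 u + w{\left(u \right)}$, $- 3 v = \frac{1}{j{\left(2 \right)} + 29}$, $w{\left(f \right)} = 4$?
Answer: $5 i \sqrt{839} \approx 144.83 i$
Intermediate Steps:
$j{\left(E \right)} = 2 E$ ($j{\left(E \right)} = \frac{E + E 5}{3} = \frac{E + 5 E}{3} = \frac{6 E}{3} = 2 E$)
$v = - \frac{1}{99}$ ($v = - \frac{1}{3 \left(2 \cdot 2 + 29\right)} = - \frac{1}{3 \left(4 + 29\right)} = - \frac{1}{3 \cdot 33} = \left(- \frac{1}{3}\right) \frac{1}{33} = - \frac{1}{99} \approx -0.010101$)
$R = - \frac{4801}{396}$ ($R = - \frac{- \frac{1}{99} + 97}{8} = \left(- \frac{1}{8}\right) \frac{9602}{99} = - \frac{4801}{396} \approx -12.124$)
$W{\left(P,u \right)} = 4 - 208 u$ ($W{\left(P,u \right)} = - 208 u + 4 = 4 - 208 u$)
$\sqrt{W{\left(R,-92 \right)} - 40115} = \sqrt{\left(4 - -19136\right) - 40115} = \sqrt{\left(4 + 19136\right) - 40115} = \sqrt{19140 - 40115} = \sqrt{-20975} = 5 i \sqrt{839}$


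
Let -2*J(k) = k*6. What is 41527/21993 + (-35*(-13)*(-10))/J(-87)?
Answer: -29743201/1913391 ≈ -15.545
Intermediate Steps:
J(k) = -3*k (J(k) = -k*6/2 = -3*k)
41527/21993 + (-35*(-13)*(-10))/J(-87) = 41527/21993 + (-35*(-13)*(-10))/((-3*(-87))) = 41527*(1/21993) + (455*(-10))/261 = 41527/21993 - 4550*1/261 = 41527/21993 - 4550/261 = -29743201/1913391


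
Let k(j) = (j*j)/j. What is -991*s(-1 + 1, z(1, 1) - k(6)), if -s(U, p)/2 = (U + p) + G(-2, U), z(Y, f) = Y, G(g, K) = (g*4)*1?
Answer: -25766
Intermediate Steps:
G(g, K) = 4*g (G(g, K) = (4*g)*1 = 4*g)
k(j) = j (k(j) = j**2/j = j)
s(U, p) = 16 - 2*U - 2*p (s(U, p) = -2*((U + p) + 4*(-2)) = -2*((U + p) - 8) = -2*(-8 + U + p) = 16 - 2*U - 2*p)
-991*s(-1 + 1, z(1, 1) - k(6)) = -991*(16 - 2*(-1 + 1) - 2*(1 - 1*6)) = -991*(16 - 2*0 - 2*(1 - 6)) = -991*(16 + 0 - 2*(-5)) = -991*(16 + 0 + 10) = -991*26 = -25766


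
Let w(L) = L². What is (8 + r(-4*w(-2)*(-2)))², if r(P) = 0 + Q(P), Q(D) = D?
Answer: 1600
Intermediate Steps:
r(P) = P (r(P) = 0 + P = P)
(8 + r(-4*w(-2)*(-2)))² = (8 - 4*(-2)²*(-2))² = (8 - 4*4*(-2))² = (8 - 16*(-2))² = (8 + 32)² = 40² = 1600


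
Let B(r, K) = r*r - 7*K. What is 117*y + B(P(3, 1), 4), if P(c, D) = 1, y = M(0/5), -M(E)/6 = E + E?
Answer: -27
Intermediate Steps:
M(E) = -12*E (M(E) = -6*(E + E) = -12*E)
y = 0 (y = -0/5 = -12*0 = 0)
B(r, K) = r² - 7*K
117*y + B(P(3, 1), 4) = 117*0 + (1² - 7*4) = 0 + (1 - 28) = 0 - 27 = -27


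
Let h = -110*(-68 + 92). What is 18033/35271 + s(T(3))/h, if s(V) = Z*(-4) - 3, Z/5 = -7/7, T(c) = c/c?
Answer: 1741019/3448720 ≈ 0.50483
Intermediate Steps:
T(c) = 1
Z = -5 (Z = 5*(-7/7) = 5*(-7*1/7) = 5*(-1) = -5)
h = -2640 (h = -110*24 = -2640)
s(V) = 17 (s(V) = -5*(-4) - 3 = 20 - 3 = 17)
18033/35271 + s(T(3))/h = 18033/35271 + 17/(-2640) = 18033*(1/35271) + 17*(-1/2640) = 6011/11757 - 17/2640 = 1741019/3448720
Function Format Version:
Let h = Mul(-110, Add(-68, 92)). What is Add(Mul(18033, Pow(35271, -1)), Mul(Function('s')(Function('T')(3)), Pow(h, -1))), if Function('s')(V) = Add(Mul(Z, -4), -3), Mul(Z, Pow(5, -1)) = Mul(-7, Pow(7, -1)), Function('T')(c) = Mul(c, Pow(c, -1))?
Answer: Rational(1741019, 3448720) ≈ 0.50483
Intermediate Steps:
Function('T')(c) = 1
Z = -5 (Z = Mul(5, Mul(-7, Pow(7, -1))) = Mul(5, Mul(-7, Rational(1, 7))) = Mul(5, -1) = -5)
h = -2640 (h = Mul(-110, 24) = -2640)
Function('s')(V) = 17 (Function('s')(V) = Add(Mul(-5, -4), -3) = Add(20, -3) = 17)
Add(Mul(18033, Pow(35271, -1)), Mul(Function('s')(Function('T')(3)), Pow(h, -1))) = Add(Mul(18033, Pow(35271, -1)), Mul(17, Pow(-2640, -1))) = Add(Mul(18033, Rational(1, 35271)), Mul(17, Rational(-1, 2640))) = Add(Rational(6011, 11757), Rational(-17, 2640)) = Rational(1741019, 3448720)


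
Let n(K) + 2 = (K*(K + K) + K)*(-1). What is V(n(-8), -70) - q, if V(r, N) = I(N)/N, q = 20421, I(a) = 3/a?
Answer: -100062897/4900 ≈ -20421.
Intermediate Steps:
n(K) = -2 - K - 2*K**2 (n(K) = -2 + (K*(K + K) + K)*(-1) = -2 + (K*(2*K) + K)*(-1) = -2 + (2*K**2 + K)*(-1) = -2 + (K + 2*K**2)*(-1) = -2 + (-K - 2*K**2) = -2 - K - 2*K**2)
V(r, N) = 3/N**2 (V(r, N) = (3/N)/N = 3/N**2)
V(n(-8), -70) - q = 3/(-70)**2 - 1*20421 = 3*(1/4900) - 20421 = 3/4900 - 20421 = -100062897/4900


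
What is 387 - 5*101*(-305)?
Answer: 154412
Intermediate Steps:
387 - 5*101*(-305) = 387 - 505*(-305) = 387 + 154025 = 154412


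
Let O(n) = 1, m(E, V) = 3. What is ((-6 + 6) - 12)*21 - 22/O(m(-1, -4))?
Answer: -274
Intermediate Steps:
((-6 + 6) - 12)*21 - 22/O(m(-1, -4)) = ((-6 + 6) - 12)*21 - 22/1 = (0 - 12)*21 - 22*1 = -12*21 - 22 = -252 - 22 = -274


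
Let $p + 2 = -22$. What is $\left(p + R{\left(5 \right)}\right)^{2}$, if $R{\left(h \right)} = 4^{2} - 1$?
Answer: $81$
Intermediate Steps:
$p = -24$ ($p = -2 - 22 = -24$)
$R{\left(h \right)} = 15$ ($R{\left(h \right)} = 16 - 1 = 15$)
$\left(p + R{\left(5 \right)}\right)^{2} = \left(-24 + 15\right)^{2} = \left(-9\right)^{2} = 81$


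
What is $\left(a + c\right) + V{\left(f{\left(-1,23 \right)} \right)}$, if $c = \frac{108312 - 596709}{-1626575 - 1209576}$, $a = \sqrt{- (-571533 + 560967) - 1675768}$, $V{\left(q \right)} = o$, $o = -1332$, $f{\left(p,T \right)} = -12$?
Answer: $- \frac{3777264735}{2836151} + 11 i \sqrt{13762} \approx -1331.8 + 1290.4 i$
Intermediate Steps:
$V{\left(q \right)} = -1332$
$a = 11 i \sqrt{13762}$ ($a = \sqrt{\left(-1\right) \left(-10566\right) - 1675768} = \sqrt{10566 - 1675768} = \sqrt{-1665202} = 11 i \sqrt{13762} \approx 1290.4 i$)
$c = \frac{488397}{2836151}$ ($c = - \frac{488397}{-2836151} = \left(-488397\right) \left(- \frac{1}{2836151}\right) = \frac{488397}{2836151} \approx 0.1722$)
$\left(a + c\right) + V{\left(f{\left(-1,23 \right)} \right)} = \left(11 i \sqrt{13762} + \frac{488397}{2836151}\right) - 1332 = \left(\frac{488397}{2836151} + 11 i \sqrt{13762}\right) - 1332 = - \frac{3777264735}{2836151} + 11 i \sqrt{13762}$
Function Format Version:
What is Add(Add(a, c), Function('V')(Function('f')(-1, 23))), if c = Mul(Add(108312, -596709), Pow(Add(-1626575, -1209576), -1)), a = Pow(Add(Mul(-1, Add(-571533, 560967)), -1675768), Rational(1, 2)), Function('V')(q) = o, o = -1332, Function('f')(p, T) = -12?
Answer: Add(Rational(-3777264735, 2836151), Mul(11, I, Pow(13762, Rational(1, 2)))) ≈ Add(-1331.8, Mul(1290.4, I))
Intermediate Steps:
Function('V')(q) = -1332
a = Mul(11, I, Pow(13762, Rational(1, 2))) (a = Pow(Add(Mul(-1, -10566), -1675768), Rational(1, 2)) = Pow(Add(10566, -1675768), Rational(1, 2)) = Pow(-1665202, Rational(1, 2)) = Mul(11, I, Pow(13762, Rational(1, 2))) ≈ Mul(1290.4, I))
c = Rational(488397, 2836151) (c = Mul(-488397, Pow(-2836151, -1)) = Mul(-488397, Rational(-1, 2836151)) = Rational(488397, 2836151) ≈ 0.17220)
Add(Add(a, c), Function('V')(Function('f')(-1, 23))) = Add(Add(Mul(11, I, Pow(13762, Rational(1, 2))), Rational(488397, 2836151)), -1332) = Add(Add(Rational(488397, 2836151), Mul(11, I, Pow(13762, Rational(1, 2)))), -1332) = Add(Rational(-3777264735, 2836151), Mul(11, I, Pow(13762, Rational(1, 2))))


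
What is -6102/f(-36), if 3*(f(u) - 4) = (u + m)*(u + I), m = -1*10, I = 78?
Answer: 3051/320 ≈ 9.5344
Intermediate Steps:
m = -10
f(u) = 4 + (-10 + u)*(78 + u)/3 (f(u) = 4 + ((u - 10)*(u + 78))/3 = 4 + ((-10 + u)*(78 + u))/3 = 4 + (-10 + u)*(78 + u)/3)
-6102/f(-36) = -6102/(-256 + (⅓)*(-36)² + (68/3)*(-36)) = -6102/(-256 + (⅓)*1296 - 816) = -6102/(-256 + 432 - 816) = -6102/(-640) = -6102*(-1/640) = 3051/320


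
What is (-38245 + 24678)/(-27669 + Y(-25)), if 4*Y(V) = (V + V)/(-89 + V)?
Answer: 3093276/6308507 ≈ 0.49033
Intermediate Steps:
Y(V) = V/(2*(-89 + V)) (Y(V) = ((V + V)/(-89 + V))/4 = ((2*V)/(-89 + V))/4 = (2*V/(-89 + V))/4 = V/(2*(-89 + V)))
(-38245 + 24678)/(-27669 + Y(-25)) = (-38245 + 24678)/(-27669 + (½)*(-25)/(-89 - 25)) = -13567/(-27669 + (½)*(-25)/(-114)) = -13567/(-27669 + (½)*(-25)*(-1/114)) = -13567/(-27669 + 25/228) = -13567/(-6308507/228) = -13567*(-228/6308507) = 3093276/6308507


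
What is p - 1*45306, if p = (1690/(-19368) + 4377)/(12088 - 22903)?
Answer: -4745051218783/104732460 ≈ -45306.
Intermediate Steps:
p = -42386023/104732460 (p = (1690*(-1/19368) + 4377)/(-10815) = (-845/9684 + 4377)*(-1/10815) = (42386023/9684)*(-1/10815) = -42386023/104732460 ≈ -0.40471)
p - 1*45306 = -42386023/104732460 - 1*45306 = -42386023/104732460 - 45306 = -4745051218783/104732460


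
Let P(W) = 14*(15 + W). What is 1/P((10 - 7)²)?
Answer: 1/336 ≈ 0.0029762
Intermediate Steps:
P(W) = 210 + 14*W
1/P((10 - 7)²) = 1/(210 + 14*(10 - 7)²) = 1/(210 + 14*3²) = 1/(210 + 14*9) = 1/(210 + 126) = 1/336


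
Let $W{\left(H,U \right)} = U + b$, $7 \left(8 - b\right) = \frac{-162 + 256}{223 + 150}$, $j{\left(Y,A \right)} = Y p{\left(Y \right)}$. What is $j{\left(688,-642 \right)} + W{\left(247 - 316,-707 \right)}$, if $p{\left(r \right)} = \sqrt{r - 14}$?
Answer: $- \frac{1825183}{2611} + 688 \sqrt{674} \approx 17162.0$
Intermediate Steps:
$p{\left(r \right)} = \sqrt{-14 + r}$
$j{\left(Y,A \right)} = Y \sqrt{-14 + Y}$
$b = \frac{20794}{2611}$ ($b = 8 - \frac{\left(-162 + 256\right) \frac{1}{223 + 150}}{7} = 8 - \frac{94 \cdot \frac{1}{373}}{7} = 8 - \frac{94}{2611} = \frac{20794}{2611} \approx 7.964$)
$W{\left(H,U \right)} = \frac{20794}{2611} + U$ ($W{\left(H,U \right)} = U + \frac{20794}{2611} = \frac{20794}{2611} + U$)
$j{\left(688,-642 \right)} + W{\left(247 - 316,-707 \right)} = 688 \sqrt{-14 + 688} + \left(\frac{20794}{2611} - 707\right) = 688 \sqrt{674} - \frac{1825183}{2611} = - \frac{1825183}{2611} + 688 \sqrt{674}$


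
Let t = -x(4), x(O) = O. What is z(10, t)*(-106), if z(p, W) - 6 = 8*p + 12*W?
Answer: -4028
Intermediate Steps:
t = -4 (t = -1*4 = -4)
z(p, W) = 6 + 8*p + 12*W (z(p, W) = 6 + (8*p + 12*W) = 6 + 8*p + 12*W)
z(10, t)*(-106) = (6 + 8*10 + 12*(-4))*(-106) = (6 + 80 - 48)*(-106) = 38*(-106) = -4028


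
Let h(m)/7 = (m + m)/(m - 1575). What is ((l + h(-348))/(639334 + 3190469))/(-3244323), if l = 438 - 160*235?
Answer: 23819218/7964500611314529 ≈ 2.9907e-9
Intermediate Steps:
h(m) = 14*m/(-1575 + m) (h(m) = 7*((m + m)/(m - 1575)) = 7*((2*m)/(-1575 + m)) = 7*(2*m/(-1575 + m)) = 14*m/(-1575 + m))
l = -37162 (l = 438 - 37600 = -37162)
((l + h(-348))/(639334 + 3190469))/(-3244323) = ((-37162 + 14*(-348)/(-1575 - 348))/(639334 + 3190469))/(-3244323) = ((-37162 + 14*(-348)/(-1923))/3829803)*(-1/3244323) = ((-37162 + 14*(-348)*(-1/1923))*(1/3829803))*(-1/3244323) = ((-37162 + 1624/641)*(1/3829803))*(-1/3244323) = -23819218/641*1/3829803*(-1/3244323) = -23819218/2454903723*(-1/3244323) = 23819218/7964500611314529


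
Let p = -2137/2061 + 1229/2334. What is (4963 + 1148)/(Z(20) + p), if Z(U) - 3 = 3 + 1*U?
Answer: 9798731838/40871645 ≈ 239.74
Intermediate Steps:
p = -818263/1603458 (p = -2137*1/2061 + 1229*(1/2334) = -2137/2061 + 1229/2334 = -818263/1603458 ≈ -0.51031)
Z(U) = 6 + U (Z(U) = 3 + (3 + 1*U) = 3 + (3 + U) = 6 + U)
(4963 + 1148)/(Z(20) + p) = (4963 + 1148)/((6 + 20) - 818263/1603458) = 6111/(26 - 818263/1603458) = 6111/(40871645/1603458) = 6111*(1603458/40871645) = 9798731838/40871645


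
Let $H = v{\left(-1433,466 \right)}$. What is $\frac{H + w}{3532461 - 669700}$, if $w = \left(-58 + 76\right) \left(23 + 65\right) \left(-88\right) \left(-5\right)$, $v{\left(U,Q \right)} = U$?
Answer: $\frac{695527}{2862761} \approx 0.24296$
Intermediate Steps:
$H = -1433$
$w = 696960$ ($w = 18 \cdot 88 \left(-88\right) \left(-5\right) = 1584 \left(-88\right) \left(-5\right) = \left(-139392\right) \left(-5\right) = 696960$)
$\frac{H + w}{3532461 - 669700} = \frac{-1433 + 696960}{3532461 - 669700} = \frac{695527}{2862761}$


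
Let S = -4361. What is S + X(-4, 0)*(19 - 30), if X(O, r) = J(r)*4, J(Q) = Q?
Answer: -4361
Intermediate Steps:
X(O, r) = 4*r (X(O, r) = r*4 = 4*r)
S + X(-4, 0)*(19 - 30) = -4361 + (4*0)*(19 - 30) = -4361 + 0*(-11) = -4361 + 0 = -4361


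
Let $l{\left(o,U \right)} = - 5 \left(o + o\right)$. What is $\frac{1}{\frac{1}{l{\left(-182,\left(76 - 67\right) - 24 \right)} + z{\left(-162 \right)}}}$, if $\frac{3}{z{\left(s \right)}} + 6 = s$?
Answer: $\frac{101919}{56} \approx 1820.0$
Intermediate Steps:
$z{\left(s \right)} = \frac{3}{-6 + s}$
$l{\left(o,U \right)} = - 10 o$ ($l{\left(o,U \right)} = - 5 \cdot 2 o = - 10 o$)
$\frac{1}{\frac{1}{l{\left(-182,\left(76 - 67\right) - 24 \right)} + z{\left(-162 \right)}}} = \frac{1}{\frac{1}{\left(-10\right) \left(-182\right) + \frac{3}{-6 - 162}}} = \frac{1}{\frac{1}{1820 + \frac{3}{-168}}} = \frac{1}{\frac{1}{1820 + 3 \left(- \frac{1}{168}\right)}} = \frac{1}{\frac{1}{1820 - \frac{1}{56}}} = \frac{1}{\frac{1}{\frac{101919}{56}}} = \frac{1}{\frac{56}{101919}} = \frac{101919}{56}$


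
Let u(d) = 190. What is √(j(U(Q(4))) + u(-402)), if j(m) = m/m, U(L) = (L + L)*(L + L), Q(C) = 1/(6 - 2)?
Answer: √191 ≈ 13.820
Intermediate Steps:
Q(C) = ¼ (Q(C) = 1/4 = ¼)
U(L) = 4*L² (U(L) = (2*L)*(2*L) = 4*L²)
j(m) = 1
√(j(U(Q(4))) + u(-402)) = √(1 + 190) = √191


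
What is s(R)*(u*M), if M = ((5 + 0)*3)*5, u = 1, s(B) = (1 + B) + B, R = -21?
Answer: -3075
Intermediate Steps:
s(B) = 1 + 2*B
M = 75 (M = (5*3)*5 = 15*5 = 75)
s(R)*(u*M) = (1 + 2*(-21))*(1*75) = (1 - 42)*75 = -41*75 = -3075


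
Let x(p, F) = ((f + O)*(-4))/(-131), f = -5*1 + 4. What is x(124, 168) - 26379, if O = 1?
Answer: -26379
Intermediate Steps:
f = -1 (f = -5 + 4 = -1)
x(p, F) = 0 (x(p, F) = ((-1 + 1)*(-4))/(-131) = (0*(-4))*(-1/131) = 0*(-1/131) = 0)
x(124, 168) - 26379 = 0 - 26379 = -26379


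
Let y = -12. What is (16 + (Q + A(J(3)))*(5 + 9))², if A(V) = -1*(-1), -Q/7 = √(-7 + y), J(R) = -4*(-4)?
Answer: -181576 - 5880*I*√19 ≈ -1.8158e+5 - 25630.0*I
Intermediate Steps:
J(R) = 16
Q = -7*I*√19 (Q = -7*√(-7 - 12) = -7*I*√19 ≈ -30.512*I)
A(V) = 1
(16 + (Q + A(J(3)))*(5 + 9))² = (16 + (-7*I*√19 + 1)*(5 + 9))² = (16 + (1 - 7*I*√19)*14)² = (16 + (14 - 98*I*√19))² = (30 - 98*I*√19)²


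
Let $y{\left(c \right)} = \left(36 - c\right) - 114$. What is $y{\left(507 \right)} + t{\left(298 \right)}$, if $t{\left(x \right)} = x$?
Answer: $-287$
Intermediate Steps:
$y{\left(c \right)} = -78 - c$
$y{\left(507 \right)} + t{\left(298 \right)} = \left(-78 - 507\right) + 298 = -585 + 298 = -287$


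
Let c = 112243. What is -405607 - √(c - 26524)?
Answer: -405607 - √85719 ≈ -4.0590e+5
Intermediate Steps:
-405607 - √(c - 26524) = -405607 - √(112243 - 26524) = -405607 - √85719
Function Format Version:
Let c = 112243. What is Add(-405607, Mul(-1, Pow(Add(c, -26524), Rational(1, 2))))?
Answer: Add(-405607, Mul(-1, Pow(85719, Rational(1, 2)))) ≈ -4.0590e+5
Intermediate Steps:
Add(-405607, Mul(-1, Pow(Add(c, -26524), Rational(1, 2)))) = Add(-405607, Mul(-1, Pow(Add(112243, -26524), Rational(1, 2)))) = Add(-405607, Mul(-1, Pow(85719, Rational(1, 2))))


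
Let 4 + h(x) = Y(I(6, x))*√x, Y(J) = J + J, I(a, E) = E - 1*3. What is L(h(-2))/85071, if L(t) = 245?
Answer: 35/12153 ≈ 0.0028799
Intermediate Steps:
I(a, E) = -3 + E (I(a, E) = E - 3 = -3 + E)
Y(J) = 2*J
h(x) = -4 + √x*(-6 + 2*x) (h(x) = -4 + (2*(-3 + x))*√x = -4 + (-6 + 2*x)*√x = -4 + √x*(-6 + 2*x))
L(h(-2))/85071 = 245/85071 = 245*(1/85071) = 35/12153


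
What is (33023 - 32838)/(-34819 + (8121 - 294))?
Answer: -185/26992 ≈ -0.0068539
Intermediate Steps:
(33023 - 32838)/(-34819 + (8121 - 294)) = 185/(-34819 + 7827) = 185/(-26992) = 185*(-1/26992) = -185/26992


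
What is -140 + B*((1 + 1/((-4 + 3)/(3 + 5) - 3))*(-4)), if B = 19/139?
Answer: -487792/3475 ≈ -140.37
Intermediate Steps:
B = 19/139 (B = 19*(1/139) = 19/139 ≈ 0.13669)
-140 + B*((1 + 1/((-4 + 3)/(3 + 5) - 3))*(-4)) = -140 + 19*((1 + 1/((-4 + 3)/(3 + 5) - 3))*(-4))/139 = -140 + 19*((1 + 1/(-1/8 - 3))*(-4))/139 = -140 + 19*((1 + 1/(-1*⅛ - 3))*(-4))/139 = -140 + 19*((1 + 1/(-⅛ - 3))*(-4))/139 = -140 + 19*((1 + 1/(-25/8))*(-4))/139 = -140 + 19*((1 - 8/25)*(-4))/139 = -140 + 19*((17/25)*(-4))/139 = -140 + (19/139)*(-68/25) = -140 - 1292/3475 = -487792/3475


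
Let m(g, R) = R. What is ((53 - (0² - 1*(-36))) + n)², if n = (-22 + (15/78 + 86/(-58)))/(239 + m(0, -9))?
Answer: 8588293275241/30074496400 ≈ 285.57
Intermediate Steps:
n = -17561/173420 (n = (-22 + (15/78 + 86/(-58)))/(239 - 9) = (-22 + (15*(1/78) + 86*(-1/58)))/230 = (-22 + (5/26 - 43/29))*(1/230) = (-22 - 973/754)*(1/230) = -17561/754*1/230 = -17561/173420 ≈ -0.10126)
((53 - (0² - 1*(-36))) + n)² = ((53 - (0² - 1*(-36))) - 17561/173420)² = ((53 - (0 + 36)) - 17561/173420)² = ((53 - 1*36) - 17561/173420)² = ((53 - 36) - 17561/173420)² = (17 - 17561/173420)² = (2930579/173420)² = 8588293275241/30074496400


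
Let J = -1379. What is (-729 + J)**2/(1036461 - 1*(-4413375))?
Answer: 1110916/1362459 ≈ 0.81538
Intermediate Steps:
(-729 + J)**2/(1036461 - 1*(-4413375)) = (-729 - 1379)**2/(1036461 - 1*(-4413375)) = (-2108)**2/(1036461 + 4413375) = 4443664/5449836 = 4443664*(1/5449836) = 1110916/1362459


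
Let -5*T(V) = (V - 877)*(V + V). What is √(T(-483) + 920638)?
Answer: √657886 ≈ 811.10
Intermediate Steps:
T(V) = -2*V*(-877 + V)/5 (T(V) = -(V - 877)*(V + V)/5 = -(-877 + V)*2*V/5 = -2*V*(-877 + V)/5)
√(T(-483) + 920638) = √((⅖)*(-483)*(877 - 1*(-483)) + 920638) = √((⅖)*(-483)*(877 + 483) + 920638) = √((⅖)*(-483)*1360 + 920638) = √(-262752 + 920638) = √657886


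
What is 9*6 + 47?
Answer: 101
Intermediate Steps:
9*6 + 47 = 54 + 47 = 101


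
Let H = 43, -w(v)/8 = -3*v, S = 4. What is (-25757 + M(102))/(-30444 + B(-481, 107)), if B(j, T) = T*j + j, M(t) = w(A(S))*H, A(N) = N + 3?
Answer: 18533/82392 ≈ 0.22494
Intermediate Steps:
A(N) = 3 + N
w(v) = 24*v (w(v) = -(-24)*v = 24*v)
M(t) = 7224 (M(t) = (24*(3 + 4))*43 = (24*7)*43 = 168*43 = 7224)
B(j, T) = j + T*j
(-25757 + M(102))/(-30444 + B(-481, 107)) = (-25757 + 7224)/(-30444 - 481*(1 + 107)) = -18533/(-30444 - 481*108) = -18533/(-30444 - 51948) = -18533/(-82392) = -18533*(-1/82392) = 18533/82392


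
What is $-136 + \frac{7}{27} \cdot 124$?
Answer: $- \frac{2804}{27} \approx -103.85$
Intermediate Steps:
$-136 + \frac{7}{27} \cdot 124 = -136 + \frac{868}{27} = - \frac{2804}{27}$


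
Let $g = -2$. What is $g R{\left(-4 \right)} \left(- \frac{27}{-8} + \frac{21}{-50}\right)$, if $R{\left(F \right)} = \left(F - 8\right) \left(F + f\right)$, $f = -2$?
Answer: $- \frac{10638}{25} \approx -425.52$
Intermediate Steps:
$R{\left(F \right)} = \left(-8 + F\right) \left(-2 + F\right)$ ($R{\left(F \right)} = \left(F - 8\right) \left(F - 2\right) = \left(-8 + F\right) \left(-2 + F\right)$)
$g R{\left(-4 \right)} \left(- \frac{27}{-8} + \frac{21}{-50}\right) = - 2 \left(16 + \left(-4\right)^{2} - -40\right) \left(- \frac{27}{-8} + \frac{21}{-50}\right) = - 2 \left(16 + 16 + 40\right) \left(\left(-27\right) \left(- \frac{1}{8}\right) + 21 \left(- \frac{1}{50}\right)\right) = \left(-2\right) 72 \left(\frac{27}{8} - \frac{21}{50}\right) = \left(-144\right) \frac{591}{200} = - \frac{10638}{25}$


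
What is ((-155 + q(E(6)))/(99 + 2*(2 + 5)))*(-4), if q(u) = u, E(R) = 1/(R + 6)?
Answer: 1859/339 ≈ 5.4838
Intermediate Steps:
E(R) = 1/(6 + R)
((-155 + q(E(6)))/(99 + 2*(2 + 5)))*(-4) = ((-155 + 1/(6 + 6))/(99 + 2*(2 + 5)))*(-4) = ((-155 + 1/12)/(99 + 2*7))*(-4) = ((-155 + 1/12)/(99 + 14))*(-4) = -1859/12/113*(-4) = -1859/12*1/113*(-4) = -1859/1356*(-4) = 1859/339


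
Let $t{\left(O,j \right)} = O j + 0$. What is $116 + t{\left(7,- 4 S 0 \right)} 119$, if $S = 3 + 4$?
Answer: $116$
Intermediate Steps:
$S = 7$
$t{\left(O,j \right)} = O j$
$116 + t{\left(7,- 4 S 0 \right)} 119 = 116 + 7 \left(- 4 \cdot 7 \cdot 0\right) 119 = 116 + 7 \left(\left(-4\right) 0\right) 119 = 116 + 7 \cdot 0 \cdot 119 = 116 + 0 \cdot 119 = 116 + 0 = 116$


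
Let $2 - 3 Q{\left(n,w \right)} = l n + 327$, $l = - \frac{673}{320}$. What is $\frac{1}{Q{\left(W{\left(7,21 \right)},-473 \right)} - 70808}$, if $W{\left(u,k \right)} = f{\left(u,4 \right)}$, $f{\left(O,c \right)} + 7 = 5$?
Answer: $- \frac{480}{34040513} \approx -1.4101 \cdot 10^{-5}$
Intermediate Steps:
$f{\left(O,c \right)} = -2$ ($f{\left(O,c \right)} = -7 + 5 = -2$)
$l = - \frac{673}{320}$ ($l = \left(-673\right) \frac{1}{320} = - \frac{673}{320} \approx -2.1031$)
$W{\left(u,k \right)} = -2$
$Q{\left(n,w \right)} = - \frac{325}{3} + \frac{673 n}{960}$ ($Q{\left(n,w \right)} = \frac{2}{3} - \frac{- \frac{673 n}{320} + 327}{3} = \frac{2}{3} - \frac{327 - \frac{673 n}{320}}{3} = \frac{2}{3} + \left(-109 + \frac{673 n}{960}\right) = - \frac{325}{3} + \frac{673 n}{960}$)
$\frac{1}{Q{\left(W{\left(7,21 \right)},-473 \right)} - 70808} = \frac{1}{\left(- \frac{325}{3} + \frac{673}{960} \left(-2\right)\right) - 70808} = \frac{1}{\left(- \frac{325}{3} - \frac{673}{480}\right) - 70808} = \frac{1}{- \frac{52673}{480} - 70808} = \frac{1}{- \frac{34040513}{480}} = - \frac{480}{34040513}$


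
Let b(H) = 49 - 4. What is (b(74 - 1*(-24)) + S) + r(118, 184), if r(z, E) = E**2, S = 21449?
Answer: 55350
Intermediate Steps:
b(H) = 45
(b(74 - 1*(-24)) + S) + r(118, 184) = (45 + 21449) + 184**2 = 21494 + 33856 = 55350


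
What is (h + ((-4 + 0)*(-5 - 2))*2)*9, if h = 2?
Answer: 522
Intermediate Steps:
(h + ((-4 + 0)*(-5 - 2))*2)*9 = (2 + ((-4 + 0)*(-5 - 2))*2)*9 = (2 - 4*(-7)*2)*9 = (2 + 28*2)*9 = (2 + 56)*9 = 58*9 = 522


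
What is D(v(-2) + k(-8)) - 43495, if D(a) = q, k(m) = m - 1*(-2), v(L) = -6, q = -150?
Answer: -43645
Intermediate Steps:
k(m) = 2 + m (k(m) = m + 2 = 2 + m)
D(a) = -150
D(v(-2) + k(-8)) - 43495 = -150 - 43495 = -43645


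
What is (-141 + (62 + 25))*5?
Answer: -270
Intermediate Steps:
(-141 + (62 + 25))*5 = (-141 + 87)*5 = -54*5 = -270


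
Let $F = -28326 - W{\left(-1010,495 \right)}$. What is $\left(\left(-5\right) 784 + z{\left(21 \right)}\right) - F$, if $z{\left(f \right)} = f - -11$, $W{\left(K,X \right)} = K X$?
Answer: $-475512$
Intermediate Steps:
$z{\left(f \right)} = 11 + f$ ($z{\left(f \right)} = f + 11 = 11 + f$)
$F = 471624$ ($F = -28326 - \left(-1010\right) 495 = -28326 - -499950 = -28326 + 499950 = 471624$)
$\left(\left(-5\right) 784 + z{\left(21 \right)}\right) - F = \left(\left(-5\right) 784 + \left(11 + 21\right)\right) - 471624 = \left(-3920 + 32\right) - 471624 = -3888 - 471624 = -475512$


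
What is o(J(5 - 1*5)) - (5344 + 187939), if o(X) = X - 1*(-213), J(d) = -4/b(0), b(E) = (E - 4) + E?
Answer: -193069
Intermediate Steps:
b(E) = -4 + 2*E (b(E) = (-4 + E) + E = -4 + 2*E)
J(d) = 1 (J(d) = -4/(-4 + 2*0) = -4/(-4 + 0) = -4/(-4) = -4*(-¼) = 1)
o(X) = 213 + X (o(X) = X + 213 = 213 + X)
o(J(5 - 1*5)) - (5344 + 187939) = (213 + 1) - (5344 + 187939) = 214 - 1*193283 = 214 - 193283 = -193069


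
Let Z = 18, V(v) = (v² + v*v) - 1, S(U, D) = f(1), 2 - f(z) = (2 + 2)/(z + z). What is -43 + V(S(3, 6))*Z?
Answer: -61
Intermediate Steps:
f(z) = 2 - 2/z (f(z) = 2 - (2 + 2)/(z + z) = 2 - 4/(2*z) = 2 - 4*1/(2*z) = 2 - 2/z)
S(U, D) = 0 (S(U, D) = 2 - 2/1 = 2 - 2*1 = 2 - 2 = 0)
V(v) = -1 + 2*v² (V(v) = (v² + v²) - 1 = 2*v² - 1 = -1 + 2*v²)
-43 + V(S(3, 6))*Z = -43 + (-1 + 2*0²)*18 = -43 + (-1 + 2*0)*18 = -43 + (-1 + 0)*18 = -43 - 1*18 = -43 - 18 = -61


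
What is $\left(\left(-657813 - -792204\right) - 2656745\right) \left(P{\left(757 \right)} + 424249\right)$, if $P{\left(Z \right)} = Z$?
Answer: $-1072015584124$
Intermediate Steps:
$\left(\left(-657813 - -792204\right) - 2656745\right) \left(P{\left(757 \right)} + 424249\right) = \left(\left(-657813 - -792204\right) - 2656745\right) \left(757 + 424249\right) = \left(\left(-657813 + 792204\right) - 2656745\right) 425006 = \left(134391 - 2656745\right) 425006 = \left(-2522354\right) 425006 = -1072015584124$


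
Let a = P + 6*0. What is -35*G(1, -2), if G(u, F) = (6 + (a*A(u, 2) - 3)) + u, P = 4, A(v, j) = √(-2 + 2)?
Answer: -140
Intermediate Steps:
A(v, j) = 0 (A(v, j) = √0 = 0)
a = 4 (a = 4 + 6*0 = 4 + 0 = 4)
G(u, F) = 3 + u (G(u, F) = (6 + (4*0 - 3)) + u = (6 + (0 - 3)) + u = (6 - 3) + u = 3 + u)
-35*G(1, -2) = -35*(3 + 1) = -35*4 = -140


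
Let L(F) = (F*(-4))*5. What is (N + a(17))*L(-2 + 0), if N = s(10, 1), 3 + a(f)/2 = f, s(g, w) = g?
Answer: 1520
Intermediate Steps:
L(F) = -20*F (L(F) = -4*F*5 = -20*F)
a(f) = -6 + 2*f
N = 10
(N + a(17))*L(-2 + 0) = (10 + (-6 + 2*17))*(-20*(-2 + 0)) = (10 + (-6 + 34))*(-20*(-2)) = (10 + 28)*40 = 38*40 = 1520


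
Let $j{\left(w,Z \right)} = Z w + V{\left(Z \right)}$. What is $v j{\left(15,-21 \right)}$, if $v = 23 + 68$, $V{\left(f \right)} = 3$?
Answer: $-28392$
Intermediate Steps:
$v = 91$
$j{\left(w,Z \right)} = 3 + Z w$ ($j{\left(w,Z \right)} = Z w + 3 = 3 + Z w$)
$v j{\left(15,-21 \right)} = 91 \left(3 - 315\right) = 91 \left(-312\right) = -28392$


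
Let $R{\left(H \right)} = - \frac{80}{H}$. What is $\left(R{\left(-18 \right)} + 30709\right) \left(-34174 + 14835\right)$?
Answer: $- \frac{5345705719}{9} \approx -5.9397 \cdot 10^{8}$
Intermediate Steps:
$\left(R{\left(-18 \right)} + 30709\right) \left(-34174 + 14835\right) = \left(- \frac{80}{-18} + 30709\right) \left(-34174 + 14835\right) = \left(\left(-80\right) \left(- \frac{1}{18}\right) + 30709\right) \left(-19339\right) = \left(\frac{40}{9} + 30709\right) \left(-19339\right) = \frac{276421}{9} \left(-19339\right) = - \frac{5345705719}{9}$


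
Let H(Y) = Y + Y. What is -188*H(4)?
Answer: -1504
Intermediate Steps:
H(Y) = 2*Y
-188*H(4) = -376*4 = -188*8 = -1504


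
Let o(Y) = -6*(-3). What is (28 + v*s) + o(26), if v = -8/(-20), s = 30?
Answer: 58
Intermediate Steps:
o(Y) = 18 (o(Y) = -1*(-18) = 18)
v = 2/5 (v = -8*(-1/20) = 2/5 ≈ 0.40000)
(28 + v*s) + o(26) = (28 + (2/5)*30) + 18 = (28 + 12) + 18 = 40 + 18 = 58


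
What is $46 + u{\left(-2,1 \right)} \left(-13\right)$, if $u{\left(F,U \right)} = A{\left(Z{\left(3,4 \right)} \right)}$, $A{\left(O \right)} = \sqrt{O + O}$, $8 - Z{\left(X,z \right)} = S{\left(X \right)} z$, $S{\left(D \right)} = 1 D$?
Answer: $46 - 26 i \sqrt{2} \approx 46.0 - 36.77 i$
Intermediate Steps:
$S{\left(D \right)} = D$
$Z{\left(X,z \right)} = 8 - X z$
$A{\left(O \right)} = \sqrt{2} \sqrt{O}$ ($A{\left(O \right)} = \sqrt{2 O} = \sqrt{2} \sqrt{O}$)
$u{\left(F,U \right)} = 2 i \sqrt{2}$ ($u{\left(F,U \right)} = \sqrt{2} \sqrt{8 - 3 \cdot 4} = \sqrt{2} \sqrt{8 - 12} = \sqrt{2} \sqrt{-4} = \sqrt{2} \cdot 2 i = 2 i \sqrt{2}$)
$46 + u{\left(-2,1 \right)} \left(-13\right) = 46 + 2 i \sqrt{2} \left(-13\right) = 46 - 26 i \sqrt{2}$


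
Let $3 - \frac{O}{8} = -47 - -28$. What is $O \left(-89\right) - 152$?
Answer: $-15816$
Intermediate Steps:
$O = 176$ ($O = 24 - 8 \left(-47 - -28\right) = 24 - 8 \left(-47 + 28\right) = 24 - -152 = 24 + 152 = 176$)
$O \left(-89\right) - 152 = 176 \left(-89\right) - 152 = -15664 - 152 = -15816$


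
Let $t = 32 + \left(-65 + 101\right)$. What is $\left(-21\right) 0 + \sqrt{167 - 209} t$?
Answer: $68 i \sqrt{42} \approx 440.69 i$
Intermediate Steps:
$t = 68$ ($t = 32 + 36 = 68$)
$\left(-21\right) 0 + \sqrt{167 - 209} t = \left(-21\right) 0 + \sqrt{167 - 209} \cdot 68 = 0 + \sqrt{-42} \cdot 68 = 0 + i \sqrt{42} \cdot 68 = 0 + 68 i \sqrt{42} = 68 i \sqrt{42}$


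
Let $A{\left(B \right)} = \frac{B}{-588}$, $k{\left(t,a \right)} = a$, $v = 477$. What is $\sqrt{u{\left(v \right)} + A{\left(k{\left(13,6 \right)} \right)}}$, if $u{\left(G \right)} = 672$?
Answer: $\frac{\sqrt{131710}}{14} \approx 25.923$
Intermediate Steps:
$A{\left(B \right)} = - \frac{B}{588}$ ($A{\left(B \right)} = B \left(- \frac{1}{588}\right) = - \frac{B}{588}$)
$\sqrt{u{\left(v \right)} + A{\left(k{\left(13,6 \right)} \right)}} = \sqrt{672 - \frac{1}{98}} = \sqrt{\frac{65855}{98}} = \frac{\sqrt{131710}}{14}$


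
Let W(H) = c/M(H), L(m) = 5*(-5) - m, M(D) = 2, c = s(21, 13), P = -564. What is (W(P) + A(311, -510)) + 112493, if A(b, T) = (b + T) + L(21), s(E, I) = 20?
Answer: 112258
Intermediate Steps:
c = 20
L(m) = -25 - m
W(H) = 10 (W(H) = 20/2 = 20*(½) = 10)
A(b, T) = -46 + T + b (A(b, T) = (b + T) + (-25 - 1*21) = (T + b) + (-25 - 21) = (T + b) - 46 = -46 + T + b)
(W(P) + A(311, -510)) + 112493 = (10 + (-46 - 510 + 311)) + 112493 = (10 - 245) + 112493 = -235 + 112493 = 112258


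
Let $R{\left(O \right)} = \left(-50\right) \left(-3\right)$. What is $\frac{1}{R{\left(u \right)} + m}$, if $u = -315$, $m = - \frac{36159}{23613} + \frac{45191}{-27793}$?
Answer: $\frac{12868159}{1889595180} \approx 0.00681$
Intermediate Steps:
$m = - \frac{40628670}{12868159}$ ($m = \left(-36159\right) \frac{1}{23613} + 45191 \left(- \frac{1}{27793}\right) = - \frac{709}{463} - \frac{45191}{27793} = - \frac{40628670}{12868159} \approx -3.1573$)
$R{\left(O \right)} = 150$
$\frac{1}{R{\left(u \right)} + m} = \frac{1}{150 - \frac{40628670}{12868159}} = \frac{1}{\frac{1889595180}{12868159}} = \frac{12868159}{1889595180}$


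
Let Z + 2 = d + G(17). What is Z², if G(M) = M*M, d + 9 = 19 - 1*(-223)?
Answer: 270400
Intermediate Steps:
d = 233 (d = -9 + (19 - 1*(-223)) = -9 + (19 + 223) = -9 + 242 = 233)
G(M) = M²
Z = 520 (Z = -2 + (233 + 17²) = -2 + (233 + 289) = -2 + 522 = 520)
Z² = 520² = 270400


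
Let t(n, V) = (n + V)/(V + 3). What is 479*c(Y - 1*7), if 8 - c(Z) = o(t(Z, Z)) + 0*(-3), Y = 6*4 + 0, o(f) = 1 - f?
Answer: 41673/10 ≈ 4167.3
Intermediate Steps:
t(n, V) = (V + n)/(3 + V)
Y = 24 (Y = 24 + 0 = 24)
c(Z) = 7 + 2*Z/(3 + Z) (c(Z) = 8 - ((1 - (Z + Z)/(3 + Z)) + 0*(-3)) = 8 - ((1 - 2*Z/(3 + Z)) + 0) = 8 - (1 - 2*Z/(3 + Z)) = 8 + (-1 + 2*Z/(3 + Z)) = 7 + 2*Z/(3 + Z))
479*c(Y - 1*7) = 479*(3*(7 + 3*(24 - 1*7))/(3 + (24 - 1*7))) = 479*(3*(7 + 3*(24 - 7))/(3 + (24 - 7))) = 479*(3*(7 + 3*17)/(3 + 17)) = 479*(3*(7 + 51)/20) = 479*(3*(1/20)*58) = 479*(87/10) = 41673/10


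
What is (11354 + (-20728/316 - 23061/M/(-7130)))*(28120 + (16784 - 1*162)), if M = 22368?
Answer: 1060572858483370203/2099870560 ≈ 5.0507e+8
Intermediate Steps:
(11354 + (-20728/316 - 23061/M/(-7130)))*(28120 + (16784 - 1*162)) = (11354 + (-20728/316 - 23061/22368/(-7130)))*(28120 + (16784 - 1*162)) = (11354 + (-20728*1/316 - 23061*1/22368*(-1/7130)))*(28120 + (16784 - 162)) = (11354 + (-5182/79 - 7687/7456*(-1/7130)))*(28120 + 16622) = (11354 + (-5182/79 + 7687/53161280))*44742 = (11354 - 275481145687/4199741120)*44742 = (47408379530793/4199741120)*44742 = 1060572858483370203/2099870560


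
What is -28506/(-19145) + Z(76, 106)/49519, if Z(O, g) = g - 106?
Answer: 28506/19145 ≈ 1.4890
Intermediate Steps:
Z(O, g) = -106 + g
-28506/(-19145) + Z(76, 106)/49519 = -28506/(-19145) + (-106 + 106)/49519 = -28506*(-1/19145) + 0*(1/49519) = 28506/19145 + 0 = 28506/19145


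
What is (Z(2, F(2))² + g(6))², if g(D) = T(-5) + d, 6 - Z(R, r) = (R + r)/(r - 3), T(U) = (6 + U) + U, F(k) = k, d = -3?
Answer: 8649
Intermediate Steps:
T(U) = 6 + 2*U
Z(R, r) = 6 - (R + r)/(-3 + r) (Z(R, r) = 6 - (R + r)/(r - 3) = 6 - (R + r)/(-3 + r))
g(D) = -7 (g(D) = (6 + 2*(-5)) - 3 = (6 - 10) - 3 = -4 - 3 = -7)
(Z(2, F(2))² + g(6))² = (((-18 - 1*2 + 5*2)/(-3 + 2))² - 7)² = (((-18 - 2 + 10)/(-1))² - 7)² = ((-1*(-10))² - 7)² = (10² - 7)² = (100 - 7)² = 93² = 8649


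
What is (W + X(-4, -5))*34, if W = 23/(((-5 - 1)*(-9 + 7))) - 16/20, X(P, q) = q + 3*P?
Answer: -16201/30 ≈ -540.03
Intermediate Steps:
W = 67/60 (W = 23/((-6*(-2))) - 16*1/20 = 23/12 - ⅘ = 67/60 ≈ 1.1167)
(W + X(-4, -5))*34 = (67/60 + (-5 + 3*(-4)))*34 = (67/60 + (-5 - 12))*34 = (67/60 - 17)*34 = -953/60*34 = -16201/30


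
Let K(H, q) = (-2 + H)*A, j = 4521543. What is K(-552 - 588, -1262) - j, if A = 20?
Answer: -4544383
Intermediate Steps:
K(H, q) = -40 + 20*H (K(H, q) = (-2 + H)*20 = -40 + 20*H)
K(-552 - 588, -1262) - j = (-40 + 20*(-552 - 588)) - 1*4521543 = (-40 + 20*(-1140)) - 4521543 = (-40 - 22800) - 4521543 = -22840 - 4521543 = -4544383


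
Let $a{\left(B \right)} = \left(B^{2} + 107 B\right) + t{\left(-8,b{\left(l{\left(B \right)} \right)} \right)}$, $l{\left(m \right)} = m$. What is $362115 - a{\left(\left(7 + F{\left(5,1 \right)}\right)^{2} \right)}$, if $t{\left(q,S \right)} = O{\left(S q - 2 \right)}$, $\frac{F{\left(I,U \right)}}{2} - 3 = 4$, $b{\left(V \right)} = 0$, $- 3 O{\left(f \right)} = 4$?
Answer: $\frac{361345}{3} \approx 1.2045 \cdot 10^{5}$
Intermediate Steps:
$O{\left(f \right)} = - \frac{4}{3}$ ($O{\left(f \right)} = \left(- \frac{1}{3}\right) 4 = - \frac{4}{3}$)
$F{\left(I,U \right)} = 14$ ($F{\left(I,U \right)} = 6 + 2 \cdot 4 = 6 + 8 = 14$)
$t{\left(q,S \right)} = - \frac{4}{3}$
$a{\left(B \right)} = - \frac{4}{3} + B^{2} + 107 B$ ($a{\left(B \right)} = \left(B^{2} + 107 B\right) - \frac{4}{3} = - \frac{4}{3} + B^{2} + 107 B$)
$362115 - a{\left(\left(7 + F{\left(5,1 \right)}\right)^{2} \right)} = 362115 - \left(- \frac{4}{3} + \left(\left(7 + 14\right)^{2}\right)^{2} + 107 \left(7 + 14\right)^{2}\right) = 362115 - \left(- \frac{4}{3} + \left(21^{2}\right)^{2} + 107 \cdot 21^{2}\right) = 362115 - \left(- \frac{4}{3} + 441^{2} + 107 \cdot 441\right) = 362115 - \left(- \frac{4}{3} + 194481 + 47187\right) = 362115 - \frac{725000}{3} = \frac{361345}{3}$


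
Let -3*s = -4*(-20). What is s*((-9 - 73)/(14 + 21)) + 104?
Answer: 3496/21 ≈ 166.48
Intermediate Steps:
s = -80/3 (s = -(-4)*(-20)/3 = -1/3*80 = -80/3 ≈ -26.667)
s*((-9 - 73)/(14 + 21)) + 104 = -80*(-9 - 73)/(3*(14 + 21)) + 104 = -(-6560)/(3*35) + 104 = -80/3*(-82/35) + 104 = 1312/21 + 104 = 3496/21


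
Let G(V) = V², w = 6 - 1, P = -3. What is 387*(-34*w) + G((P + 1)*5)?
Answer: -65690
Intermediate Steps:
w = 5
387*(-34*w) + G((P + 1)*5) = 387*(-34*5) + ((-3 + 1)*5)² = 387*(-170) + (-2*5)² = -65790 + (-10)² = -65790 + 100 = -65690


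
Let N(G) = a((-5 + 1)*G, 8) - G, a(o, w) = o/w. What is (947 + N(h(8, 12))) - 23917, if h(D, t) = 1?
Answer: -45943/2 ≈ -22972.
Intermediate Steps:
N(G) = -3*G/2 (N(G) = ((-5 + 1)*G)/8 - G = -4*G*(⅛) - G = -G/2 - G = -3*G/2)
(947 + N(h(8, 12))) - 23917 = (947 - 3/2*1) - 23917 = (947 - 3/2) - 23917 = 1891/2 - 23917 = -45943/2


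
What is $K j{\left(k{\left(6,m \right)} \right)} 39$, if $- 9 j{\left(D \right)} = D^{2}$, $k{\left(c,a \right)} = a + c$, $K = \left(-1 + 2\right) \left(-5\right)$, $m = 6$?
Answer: $3120$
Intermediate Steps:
$K = -5$ ($K = 1 \left(-5\right) = -5$)
$j{\left(D \right)} = - \frac{D^{2}}{9}$
$K j{\left(k{\left(6,m \right)} \right)} 39 = - 5 \left(- \frac{\left(6 + 6\right)^{2}}{9}\right) 39 = - 5 \left(- \frac{12^{2}}{9}\right) 39 = - 5 \left(\left(- \frac{1}{9}\right) 144\right) 39 = \left(-5\right) \left(-16\right) 39 = 80 \cdot 39 = 3120$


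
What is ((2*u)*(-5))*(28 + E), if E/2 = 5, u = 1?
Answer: -380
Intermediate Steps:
E = 10 (E = 2*5 = 10)
((2*u)*(-5))*(28 + E) = ((2*1)*(-5))*(28 + 10) = (2*(-5))*38 = -10*38 = -380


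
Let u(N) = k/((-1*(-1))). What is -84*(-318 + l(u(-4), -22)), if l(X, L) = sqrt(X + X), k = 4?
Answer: 26712 - 168*sqrt(2) ≈ 26474.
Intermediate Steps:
u(N) = 4 (u(N) = 4/((-1*(-1))) = 4/1 = 4*1 = 4)
l(X, L) = sqrt(2)*sqrt(X) (l(X, L) = sqrt(2*X) = sqrt(2)*sqrt(X))
-84*(-318 + l(u(-4), -22)) = -84*(-318 + sqrt(2)*sqrt(4)) = -84*(-318 + sqrt(2)*2) = -84*(-318 + 2*sqrt(2)) = 26712 - 168*sqrt(2)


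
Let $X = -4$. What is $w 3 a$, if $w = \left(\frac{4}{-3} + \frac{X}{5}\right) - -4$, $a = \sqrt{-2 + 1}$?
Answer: $\frac{28 i}{5} \approx 5.6 i$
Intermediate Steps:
$a = i$ ($a = \sqrt{-1} = i \approx 1.0 i$)
$w = \frac{28}{15}$ ($w = \left(\frac{4}{-3} - \frac{4}{5}\right) - -4 = \left(4 \left(- \frac{1}{3}\right) - \frac{4}{5}\right) + 4 = \left(- \frac{4}{3} - \frac{4}{5}\right) + 4 = - \frac{32}{15} + 4 = \frac{28}{15} \approx 1.8667$)
$w 3 a = \frac{28 \cdot 3 i}{15} = \frac{28 i}{5}$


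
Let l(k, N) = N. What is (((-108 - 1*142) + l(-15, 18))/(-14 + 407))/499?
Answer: -232/196107 ≈ -0.0011830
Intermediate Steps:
(((-108 - 1*142) + l(-15, 18))/(-14 + 407))/499 = (((-108 - 1*142) + 18)/(-14 + 407))/499 = (((-108 - 142) + 18)/393)*(1/499) = ((-250 + 18)*(1/393))*(1/499) = -232*1/393*(1/499) = -232/393*1/499 = -232/196107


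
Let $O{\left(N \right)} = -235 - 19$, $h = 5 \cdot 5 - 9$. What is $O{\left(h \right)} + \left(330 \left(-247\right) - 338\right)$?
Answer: $-82102$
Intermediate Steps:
$h = 16$ ($h = 25 - 9 = 16$)
$O{\left(N \right)} = -254$
$O{\left(h \right)} + \left(330 \left(-247\right) - 338\right) = -254 + \left(330 \left(-247\right) - 338\right) = -254 - 81848 = -82102$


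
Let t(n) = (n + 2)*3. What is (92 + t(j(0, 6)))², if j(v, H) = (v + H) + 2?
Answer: 14884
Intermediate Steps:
j(v, H) = 2 + H + v (j(v, H) = (H + v) + 2 = 2 + H + v)
t(n) = 6 + 3*n (t(n) = (2 + n)*3 = 6 + 3*n)
(92 + t(j(0, 6)))² = (92 + (6 + 3*(2 + 6 + 0)))² = (92 + (6 + 3*8))² = (92 + (6 + 24))² = (92 + 30)² = 122² = 14884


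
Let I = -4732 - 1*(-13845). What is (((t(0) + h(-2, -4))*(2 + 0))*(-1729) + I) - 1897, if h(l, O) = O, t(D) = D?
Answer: 21048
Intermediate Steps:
I = 9113 (I = -4732 + 13845 = 9113)
(((t(0) + h(-2, -4))*(2 + 0))*(-1729) + I) - 1897 = (((0 - 4)*(2 + 0))*(-1729) + 9113) - 1897 = (-4*2*(-1729) + 9113) - 1897 = (-8*(-1729) + 9113) - 1897 = (13832 + 9113) - 1897 = 22945 - 1897 = 21048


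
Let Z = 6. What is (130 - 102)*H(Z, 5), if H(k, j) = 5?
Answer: 140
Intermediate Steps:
(130 - 102)*H(Z, 5) = (130 - 102)*5 = 28*5 = 140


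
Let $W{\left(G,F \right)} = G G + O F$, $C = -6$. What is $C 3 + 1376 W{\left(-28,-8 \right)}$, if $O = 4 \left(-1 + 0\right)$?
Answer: $1122798$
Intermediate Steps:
$O = -4$ ($O = 4 \left(-1\right) = -4$)
$W{\left(G,F \right)} = G^{2} - 4 F$ ($W{\left(G,F \right)} = G G - 4 F = G^{2} - 4 F$)
$C 3 + 1376 W{\left(-28,-8 \right)} = \left(-6\right) 3 + 1376 \left(\left(-28\right)^{2} - -32\right) = -18 + 1376 \left(784 + 32\right) = -18 + 1376 \cdot 816 = -18 + 1122816 = 1122798$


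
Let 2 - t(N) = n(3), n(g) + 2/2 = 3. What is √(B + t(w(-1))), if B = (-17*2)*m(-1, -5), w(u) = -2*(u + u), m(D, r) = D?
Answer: √34 ≈ 5.8309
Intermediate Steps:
w(u) = -4*u
n(g) = 2 (n(g) = -1 + 3 = 2)
t(N) = 0 (t(N) = 2 - 1*2 = 2 - 2 = 0)
B = 34 (B = -17*2*(-1) = -34*(-1) = 34)
√(B + t(w(-1))) = √(34 + 0) = √34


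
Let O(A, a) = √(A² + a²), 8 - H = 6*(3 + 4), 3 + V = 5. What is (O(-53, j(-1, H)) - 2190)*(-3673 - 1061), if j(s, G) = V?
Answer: 10367460 - 4734*√2813 ≈ 1.0116e+7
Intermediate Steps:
V = 2 (V = -3 + 5 = 2)
H = -34 (H = 8 - 6*(3 + 4) = 8 - 6*7 = 8 - 1*42 = 8 - 42 = -34)
j(s, G) = 2
(O(-53, j(-1, H)) - 2190)*(-3673 - 1061) = (√((-53)² + 2²) - 2190)*(-3673 - 1061) = (√(2809 + 4) - 2190)*(-4734) = (√2813 - 2190)*(-4734) = (-2190 + √2813)*(-4734) = 10367460 - 4734*√2813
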